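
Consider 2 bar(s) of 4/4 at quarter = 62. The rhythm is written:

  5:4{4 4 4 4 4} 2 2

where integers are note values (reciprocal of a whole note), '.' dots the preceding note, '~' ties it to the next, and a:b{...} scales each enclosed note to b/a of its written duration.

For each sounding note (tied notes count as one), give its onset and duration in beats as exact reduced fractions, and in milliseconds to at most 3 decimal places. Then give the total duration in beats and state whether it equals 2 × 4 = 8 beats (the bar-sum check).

1) 0.0ms=0b +774.194ms=4/5b
2) 774.194ms=4/5b +774.194ms=4/5b
3) 1548.387ms=8/5b +774.194ms=4/5b
4) 2322.581ms=12/5b +774.194ms=4/5b
5) 3096.774ms=16/5b +774.194ms=4/5b
6) 3870.968ms=4b +1935.484ms=2b
7) 5806.452ms=6b +1935.484ms=2b
Σ=8b of 8 (62bpm 4/4) — PASS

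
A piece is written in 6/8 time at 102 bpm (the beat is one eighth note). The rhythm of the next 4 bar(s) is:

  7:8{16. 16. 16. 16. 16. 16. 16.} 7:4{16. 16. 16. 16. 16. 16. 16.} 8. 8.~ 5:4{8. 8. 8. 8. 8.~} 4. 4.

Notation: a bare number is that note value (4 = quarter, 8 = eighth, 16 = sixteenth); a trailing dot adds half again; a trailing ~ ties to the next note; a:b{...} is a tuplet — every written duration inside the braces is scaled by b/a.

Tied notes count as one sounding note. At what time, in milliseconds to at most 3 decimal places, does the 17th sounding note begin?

note 17 onset = 66/5b = 7764.706ms

1. 0.0ms @ 0 + 504.202ms (6/7)
2. 504.202ms @ 6/7 + 504.202ms (6/7)
3. 1008.403ms @ 12/7 + 504.202ms (6/7)
4. 1512.605ms @ 18/7 + 504.202ms (6/7)
5. 2016.807ms @ 24/7 + 504.202ms (6/7)
6. 2521.008ms @ 30/7 + 504.202ms (6/7)
7. 3025.21ms @ 36/7 + 504.202ms (6/7)
8. 3529.412ms @ 6 + 252.101ms (3/7)
9. 3781.513ms @ 45/7 + 252.101ms (3/7)
10. 4033.613ms @ 48/7 + 252.101ms (3/7)
11. 4285.714ms @ 51/7 + 252.101ms (3/7)
12. 4537.815ms @ 54/7 + 252.101ms (3/7)
13. 4789.916ms @ 57/7 + 252.101ms (3/7)
14. 5042.017ms @ 60/7 + 252.101ms (3/7)
15. 5294.118ms @ 9 + 882.353ms (3/2)
16. 6176.471ms @ 21/2 + 1588.235ms (27/10)
17. 7764.706ms @ 66/5 + 705.882ms (6/5)
18. 8470.588ms @ 72/5 + 705.882ms (6/5)
19. 9176.471ms @ 78/5 + 705.882ms (6/5)
20. 9882.353ms @ 84/5 + 2470.588ms (21/5)
21. 12352.941ms @ 21 + 1764.706ms (3)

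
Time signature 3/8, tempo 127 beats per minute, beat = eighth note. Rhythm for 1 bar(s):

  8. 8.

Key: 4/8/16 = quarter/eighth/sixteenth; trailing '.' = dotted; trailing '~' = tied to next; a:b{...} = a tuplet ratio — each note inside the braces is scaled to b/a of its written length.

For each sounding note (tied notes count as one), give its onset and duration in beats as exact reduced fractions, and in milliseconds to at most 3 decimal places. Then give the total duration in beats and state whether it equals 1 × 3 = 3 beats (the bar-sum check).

1) 0.0ms=0b +708.661ms=3/2b
2) 708.661ms=3/2b +708.661ms=3/2b
Σ=3b of 3 (127bpm 3/8) — PASS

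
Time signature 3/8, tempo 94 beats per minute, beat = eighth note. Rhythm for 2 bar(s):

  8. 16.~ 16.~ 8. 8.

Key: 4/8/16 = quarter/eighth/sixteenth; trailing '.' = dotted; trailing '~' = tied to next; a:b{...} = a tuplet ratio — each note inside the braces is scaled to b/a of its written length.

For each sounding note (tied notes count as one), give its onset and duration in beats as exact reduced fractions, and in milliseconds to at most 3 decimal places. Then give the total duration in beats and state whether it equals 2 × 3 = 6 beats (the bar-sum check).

1) 0.0ms=0b +957.447ms=3/2b
2) 957.447ms=3/2b +1914.894ms=3b
3) 2872.34ms=9/2b +957.447ms=3/2b
Σ=6b of 6 (94bpm 3/8) — PASS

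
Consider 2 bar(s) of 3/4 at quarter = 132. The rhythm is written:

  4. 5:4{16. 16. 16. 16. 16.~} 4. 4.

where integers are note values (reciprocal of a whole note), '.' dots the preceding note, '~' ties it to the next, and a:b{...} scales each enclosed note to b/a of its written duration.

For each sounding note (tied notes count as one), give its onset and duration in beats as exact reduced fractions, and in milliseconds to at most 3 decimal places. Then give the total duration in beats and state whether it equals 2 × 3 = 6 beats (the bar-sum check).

1) 0.0ms=0b +681.818ms=3/2b
2) 681.818ms=3/2b +136.364ms=3/10b
3) 818.182ms=9/5b +136.364ms=3/10b
4) 954.545ms=21/10b +136.364ms=3/10b
5) 1090.909ms=12/5b +136.364ms=3/10b
6) 1227.273ms=27/10b +818.182ms=9/5b
7) 2045.455ms=9/2b +681.818ms=3/2b
Σ=6b of 6 (132bpm 3/4) — PASS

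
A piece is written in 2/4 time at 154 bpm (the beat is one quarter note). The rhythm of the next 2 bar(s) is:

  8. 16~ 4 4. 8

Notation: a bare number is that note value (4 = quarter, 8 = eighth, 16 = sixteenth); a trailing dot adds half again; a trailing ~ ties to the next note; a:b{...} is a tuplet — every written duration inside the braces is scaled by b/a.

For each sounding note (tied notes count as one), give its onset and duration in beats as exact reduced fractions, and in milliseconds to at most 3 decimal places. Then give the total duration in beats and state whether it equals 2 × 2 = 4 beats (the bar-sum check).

1) 0.0ms=0b +292.208ms=3/4b
2) 292.208ms=3/4b +487.013ms=5/4b
3) 779.221ms=2b +584.416ms=3/2b
4) 1363.636ms=7/2b +194.805ms=1/2b
Σ=4b of 4 (154bpm 2/4) — PASS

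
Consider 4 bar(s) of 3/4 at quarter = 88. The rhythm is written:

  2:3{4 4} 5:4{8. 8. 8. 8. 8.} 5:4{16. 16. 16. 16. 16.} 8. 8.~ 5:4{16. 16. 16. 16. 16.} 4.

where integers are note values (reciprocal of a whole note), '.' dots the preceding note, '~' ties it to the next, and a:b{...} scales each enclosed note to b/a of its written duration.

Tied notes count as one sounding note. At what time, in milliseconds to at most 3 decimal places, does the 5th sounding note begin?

1. 0.0ms @ 0 + 1022.727ms (3/2)
2. 1022.727ms @ 3/2 + 1022.727ms (3/2)
3. 2045.455ms @ 3 + 409.091ms (3/5)
4. 2454.545ms @ 18/5 + 409.091ms (3/5)
5. 2863.636ms @ 21/5 + 409.091ms (3/5)
6. 3272.727ms @ 24/5 + 409.091ms (3/5)
7. 3681.818ms @ 27/5 + 409.091ms (3/5)
8. 4090.909ms @ 6 + 204.545ms (3/10)
9. 4295.455ms @ 63/10 + 204.545ms (3/10)
10. 4500.0ms @ 33/5 + 204.545ms (3/10)
11. 4704.545ms @ 69/10 + 204.545ms (3/10)
12. 4909.091ms @ 36/5 + 204.545ms (3/10)
13. 5113.636ms @ 15/2 + 511.364ms (3/4)
14. 5625.0ms @ 33/4 + 715.909ms (21/20)
15. 6340.909ms @ 93/10 + 204.545ms (3/10)
16. 6545.455ms @ 48/5 + 204.545ms (3/10)
17. 6750.0ms @ 99/10 + 204.545ms (3/10)
18. 6954.545ms @ 51/5 + 204.545ms (3/10)
19. 7159.091ms @ 21/2 + 1022.727ms (3/2)

note 5 onset = 21/5b = 2863.636ms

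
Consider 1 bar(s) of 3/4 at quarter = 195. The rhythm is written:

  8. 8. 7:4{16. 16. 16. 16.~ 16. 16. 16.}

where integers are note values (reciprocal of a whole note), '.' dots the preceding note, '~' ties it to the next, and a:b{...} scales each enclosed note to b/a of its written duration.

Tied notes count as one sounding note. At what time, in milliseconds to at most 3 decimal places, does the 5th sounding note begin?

1. 0.0ms @ 0 + 230.769ms (3/4)
2. 230.769ms @ 3/4 + 230.769ms (3/4)
3. 461.538ms @ 3/2 + 65.934ms (3/14)
4. 527.473ms @ 12/7 + 65.934ms (3/14)
5. 593.407ms @ 27/14 + 65.934ms (3/14)
6. 659.341ms @ 15/7 + 131.868ms (3/7)
7. 791.209ms @ 18/7 + 65.934ms (3/14)
8. 857.143ms @ 39/14 + 65.934ms (3/14)

note 5 onset = 27/14b = 593.407ms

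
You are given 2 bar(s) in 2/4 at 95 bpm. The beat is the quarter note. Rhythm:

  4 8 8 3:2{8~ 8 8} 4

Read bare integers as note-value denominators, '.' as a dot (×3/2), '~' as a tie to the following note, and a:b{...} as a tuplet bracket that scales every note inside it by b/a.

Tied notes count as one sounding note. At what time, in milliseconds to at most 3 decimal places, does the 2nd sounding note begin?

1. 0.0ms @ 0 + 631.579ms (1)
2. 631.579ms @ 1 + 315.789ms (1/2)
3. 947.368ms @ 3/2 + 315.789ms (1/2)
4. 1263.158ms @ 2 + 421.053ms (2/3)
5. 1684.211ms @ 8/3 + 210.526ms (1/3)
6. 1894.737ms @ 3 + 631.579ms (1)

note 2 onset = 1b = 631.579ms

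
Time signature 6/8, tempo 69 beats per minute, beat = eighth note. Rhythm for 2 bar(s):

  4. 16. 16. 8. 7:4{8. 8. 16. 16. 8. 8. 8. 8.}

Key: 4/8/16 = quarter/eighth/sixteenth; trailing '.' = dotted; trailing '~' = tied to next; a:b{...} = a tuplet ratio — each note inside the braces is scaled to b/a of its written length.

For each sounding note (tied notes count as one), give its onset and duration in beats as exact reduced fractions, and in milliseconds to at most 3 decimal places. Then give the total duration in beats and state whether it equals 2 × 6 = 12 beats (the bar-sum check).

1) 0.0ms=0b +2608.696ms=3b
2) 2608.696ms=3b +652.174ms=3/4b
3) 3260.87ms=15/4b +652.174ms=3/4b
4) 3913.043ms=9/2b +1304.348ms=3/2b
5) 5217.391ms=6b +745.342ms=6/7b
6) 5962.733ms=48/7b +745.342ms=6/7b
7) 6708.075ms=54/7b +372.671ms=3/7b
8) 7080.745ms=57/7b +372.671ms=3/7b
9) 7453.416ms=60/7b +745.342ms=6/7b
10) 8198.758ms=66/7b +745.342ms=6/7b
11) 8944.099ms=72/7b +745.342ms=6/7b
12) 9689.441ms=78/7b +745.342ms=6/7b
Σ=12b of 12 (69bpm 6/8) — PASS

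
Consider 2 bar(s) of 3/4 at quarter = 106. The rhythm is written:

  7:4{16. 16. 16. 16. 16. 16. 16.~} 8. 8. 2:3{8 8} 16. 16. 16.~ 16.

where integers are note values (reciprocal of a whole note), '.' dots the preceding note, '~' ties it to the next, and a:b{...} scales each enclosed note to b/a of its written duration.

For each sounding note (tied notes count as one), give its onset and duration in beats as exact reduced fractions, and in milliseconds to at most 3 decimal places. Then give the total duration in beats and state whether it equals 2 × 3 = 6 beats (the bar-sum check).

1) 0.0ms=0b +121.294ms=3/14b
2) 121.294ms=3/14b +121.294ms=3/14b
3) 242.588ms=3/7b +121.294ms=3/14b
4) 363.881ms=9/14b +121.294ms=3/14b
5) 485.175ms=6/7b +121.294ms=3/14b
6) 606.469ms=15/14b +121.294ms=3/14b
7) 727.763ms=9/7b +545.822ms=27/28b
8) 1273.585ms=9/4b +424.528ms=3/4b
9) 1698.113ms=3b +424.528ms=3/4b
10) 2122.642ms=15/4b +424.528ms=3/4b
11) 2547.17ms=9/2b +212.264ms=3/8b
12) 2759.434ms=39/8b +212.264ms=3/8b
13) 2971.698ms=21/4b +424.528ms=3/4b
Σ=6b of 6 (106bpm 3/4) — PASS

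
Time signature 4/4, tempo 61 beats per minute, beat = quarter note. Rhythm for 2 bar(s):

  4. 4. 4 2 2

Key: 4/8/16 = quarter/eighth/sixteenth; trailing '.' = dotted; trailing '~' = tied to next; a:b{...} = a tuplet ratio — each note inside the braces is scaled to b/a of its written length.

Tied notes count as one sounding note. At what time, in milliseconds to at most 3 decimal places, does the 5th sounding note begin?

1. 0.0ms @ 0 + 1475.41ms (3/2)
2. 1475.41ms @ 3/2 + 1475.41ms (3/2)
3. 2950.82ms @ 3 + 983.607ms (1)
4. 3934.426ms @ 4 + 1967.213ms (2)
5. 5901.639ms @ 6 + 1967.213ms (2)

note 5 onset = 6b = 5901.639ms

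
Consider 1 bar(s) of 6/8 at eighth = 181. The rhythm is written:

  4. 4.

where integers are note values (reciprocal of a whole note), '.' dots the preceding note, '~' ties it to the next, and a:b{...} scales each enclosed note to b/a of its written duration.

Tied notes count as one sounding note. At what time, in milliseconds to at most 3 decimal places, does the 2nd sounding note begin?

1. 0.0ms @ 0 + 994.475ms (3)
2. 994.475ms @ 3 + 994.475ms (3)

note 2 onset = 3b = 994.475ms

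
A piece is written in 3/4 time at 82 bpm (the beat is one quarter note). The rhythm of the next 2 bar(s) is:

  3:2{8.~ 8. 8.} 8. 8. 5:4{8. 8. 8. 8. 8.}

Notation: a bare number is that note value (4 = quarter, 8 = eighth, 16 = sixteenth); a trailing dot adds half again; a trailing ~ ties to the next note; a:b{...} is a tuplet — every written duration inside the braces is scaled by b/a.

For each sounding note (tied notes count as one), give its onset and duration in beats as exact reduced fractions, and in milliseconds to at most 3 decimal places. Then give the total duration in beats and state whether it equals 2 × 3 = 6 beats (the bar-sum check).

1) 0.0ms=0b +731.707ms=1b
2) 731.707ms=1b +365.854ms=1/2b
3) 1097.561ms=3/2b +548.78ms=3/4b
4) 1646.341ms=9/4b +548.78ms=3/4b
5) 2195.122ms=3b +439.024ms=3/5b
6) 2634.146ms=18/5b +439.024ms=3/5b
7) 3073.171ms=21/5b +439.024ms=3/5b
8) 3512.195ms=24/5b +439.024ms=3/5b
9) 3951.22ms=27/5b +439.024ms=3/5b
Σ=6b of 6 (82bpm 3/4) — PASS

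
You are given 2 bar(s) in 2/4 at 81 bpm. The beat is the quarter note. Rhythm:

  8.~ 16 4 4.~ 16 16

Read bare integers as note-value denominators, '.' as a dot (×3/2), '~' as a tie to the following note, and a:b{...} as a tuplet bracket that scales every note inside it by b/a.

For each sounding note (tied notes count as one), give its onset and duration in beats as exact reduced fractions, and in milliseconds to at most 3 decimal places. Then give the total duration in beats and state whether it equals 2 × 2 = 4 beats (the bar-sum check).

1) 0.0ms=0b +740.741ms=1b
2) 740.741ms=1b +740.741ms=1b
3) 1481.481ms=2b +1296.296ms=7/4b
4) 2777.778ms=15/4b +185.185ms=1/4b
Σ=4b of 4 (81bpm 2/4) — PASS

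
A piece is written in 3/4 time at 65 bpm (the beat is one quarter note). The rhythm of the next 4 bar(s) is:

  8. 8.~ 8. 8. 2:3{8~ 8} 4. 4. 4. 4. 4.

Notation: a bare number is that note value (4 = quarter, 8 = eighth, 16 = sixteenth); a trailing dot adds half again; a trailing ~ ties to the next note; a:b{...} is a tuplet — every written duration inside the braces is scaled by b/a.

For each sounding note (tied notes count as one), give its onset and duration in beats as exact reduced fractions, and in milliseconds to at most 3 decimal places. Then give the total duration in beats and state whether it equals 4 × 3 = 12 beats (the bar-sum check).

1) 0.0ms=0b +692.308ms=3/4b
2) 692.308ms=3/4b +1384.615ms=3/2b
3) 2076.923ms=9/4b +692.308ms=3/4b
4) 2769.231ms=3b +1384.615ms=3/2b
5) 4153.846ms=9/2b +1384.615ms=3/2b
6) 5538.462ms=6b +1384.615ms=3/2b
7) 6923.077ms=15/2b +1384.615ms=3/2b
8) 8307.692ms=9b +1384.615ms=3/2b
9) 9692.308ms=21/2b +1384.615ms=3/2b
Σ=12b of 12 (65bpm 3/4) — PASS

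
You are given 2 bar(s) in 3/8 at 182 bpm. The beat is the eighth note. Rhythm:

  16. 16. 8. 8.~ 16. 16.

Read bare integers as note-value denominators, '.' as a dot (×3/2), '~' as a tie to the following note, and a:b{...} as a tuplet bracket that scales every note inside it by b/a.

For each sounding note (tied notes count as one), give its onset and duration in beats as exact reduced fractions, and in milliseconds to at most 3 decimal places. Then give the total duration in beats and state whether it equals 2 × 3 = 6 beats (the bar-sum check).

1) 0.0ms=0b +247.253ms=3/4b
2) 247.253ms=3/4b +247.253ms=3/4b
3) 494.505ms=3/2b +494.505ms=3/2b
4) 989.011ms=3b +741.758ms=9/4b
5) 1730.769ms=21/4b +247.253ms=3/4b
Σ=6b of 6 (182bpm 3/8) — PASS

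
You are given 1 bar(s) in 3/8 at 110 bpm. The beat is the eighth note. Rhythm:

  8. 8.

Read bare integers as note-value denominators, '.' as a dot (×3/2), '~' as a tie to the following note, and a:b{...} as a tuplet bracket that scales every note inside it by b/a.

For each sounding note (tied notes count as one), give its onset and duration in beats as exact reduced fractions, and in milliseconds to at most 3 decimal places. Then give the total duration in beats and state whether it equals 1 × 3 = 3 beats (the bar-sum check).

1) 0.0ms=0b +818.182ms=3/2b
2) 818.182ms=3/2b +818.182ms=3/2b
Σ=3b of 3 (110bpm 3/8) — PASS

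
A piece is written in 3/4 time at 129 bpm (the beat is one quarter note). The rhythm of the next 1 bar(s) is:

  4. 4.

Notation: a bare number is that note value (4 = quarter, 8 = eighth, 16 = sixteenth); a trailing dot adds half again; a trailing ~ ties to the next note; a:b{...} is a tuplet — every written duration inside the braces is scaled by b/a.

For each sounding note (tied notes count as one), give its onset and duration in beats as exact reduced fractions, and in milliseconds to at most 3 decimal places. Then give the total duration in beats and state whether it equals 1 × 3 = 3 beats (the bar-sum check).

1) 0.0ms=0b +697.674ms=3/2b
2) 697.674ms=3/2b +697.674ms=3/2b
Σ=3b of 3 (129bpm 3/4) — PASS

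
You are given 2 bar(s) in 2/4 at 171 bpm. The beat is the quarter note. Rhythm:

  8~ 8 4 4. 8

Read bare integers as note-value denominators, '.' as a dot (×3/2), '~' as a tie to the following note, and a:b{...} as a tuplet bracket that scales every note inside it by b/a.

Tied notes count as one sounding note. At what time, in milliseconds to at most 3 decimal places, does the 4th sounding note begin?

note 4 onset = 7/2b = 1228.07ms

1. 0.0ms @ 0 + 350.877ms (1)
2. 350.877ms @ 1 + 350.877ms (1)
3. 701.754ms @ 2 + 526.316ms (3/2)
4. 1228.07ms @ 7/2 + 175.439ms (1/2)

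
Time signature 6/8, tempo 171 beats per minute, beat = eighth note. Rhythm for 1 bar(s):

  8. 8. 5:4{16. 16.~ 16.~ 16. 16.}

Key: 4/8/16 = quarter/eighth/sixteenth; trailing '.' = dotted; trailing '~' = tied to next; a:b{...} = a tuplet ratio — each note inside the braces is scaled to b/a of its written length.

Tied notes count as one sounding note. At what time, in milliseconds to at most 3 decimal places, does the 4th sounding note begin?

note 4 onset = 18/5b = 1263.158ms

1. 0.0ms @ 0 + 526.316ms (3/2)
2. 526.316ms @ 3/2 + 526.316ms (3/2)
3. 1052.632ms @ 3 + 210.526ms (3/5)
4. 1263.158ms @ 18/5 + 631.579ms (9/5)
5. 1894.737ms @ 27/5 + 210.526ms (3/5)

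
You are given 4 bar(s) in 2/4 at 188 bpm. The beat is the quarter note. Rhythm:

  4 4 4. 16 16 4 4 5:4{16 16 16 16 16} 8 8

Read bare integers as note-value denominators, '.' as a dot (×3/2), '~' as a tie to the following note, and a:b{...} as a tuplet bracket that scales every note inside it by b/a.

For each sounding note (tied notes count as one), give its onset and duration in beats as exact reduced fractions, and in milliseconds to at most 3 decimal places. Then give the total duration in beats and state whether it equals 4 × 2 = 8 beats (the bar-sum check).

1) 0.0ms=0b +319.149ms=1b
2) 319.149ms=1b +319.149ms=1b
3) 638.298ms=2b +478.723ms=3/2b
4) 1117.021ms=7/2b +79.787ms=1/4b
5) 1196.809ms=15/4b +79.787ms=1/4b
6) 1276.596ms=4b +319.149ms=1b
7) 1595.745ms=5b +319.149ms=1b
8) 1914.894ms=6b +63.83ms=1/5b
9) 1978.723ms=31/5b +63.83ms=1/5b
10) 2042.553ms=32/5b +63.83ms=1/5b
11) 2106.383ms=33/5b +63.83ms=1/5b
12) 2170.213ms=34/5b +63.83ms=1/5b
13) 2234.043ms=7b +159.574ms=1/2b
14) 2393.617ms=15/2b +159.574ms=1/2b
Σ=8b of 8 (188bpm 2/4) — PASS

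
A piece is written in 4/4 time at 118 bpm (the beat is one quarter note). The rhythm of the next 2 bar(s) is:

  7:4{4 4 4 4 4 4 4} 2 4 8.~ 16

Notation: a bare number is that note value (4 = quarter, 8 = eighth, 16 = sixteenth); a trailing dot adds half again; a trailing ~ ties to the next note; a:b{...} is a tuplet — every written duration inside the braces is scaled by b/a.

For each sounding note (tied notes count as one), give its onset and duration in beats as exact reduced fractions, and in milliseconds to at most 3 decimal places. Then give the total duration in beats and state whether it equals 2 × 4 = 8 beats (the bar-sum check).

1) 0.0ms=0b +290.557ms=4/7b
2) 290.557ms=4/7b +290.557ms=4/7b
3) 581.114ms=8/7b +290.557ms=4/7b
4) 871.671ms=12/7b +290.557ms=4/7b
5) 1162.228ms=16/7b +290.557ms=4/7b
6) 1452.785ms=20/7b +290.557ms=4/7b
7) 1743.341ms=24/7b +290.557ms=4/7b
8) 2033.898ms=4b +1016.949ms=2b
9) 3050.847ms=6b +508.475ms=1b
10) 3559.322ms=7b +508.475ms=1b
Σ=8b of 8 (118bpm 4/4) — PASS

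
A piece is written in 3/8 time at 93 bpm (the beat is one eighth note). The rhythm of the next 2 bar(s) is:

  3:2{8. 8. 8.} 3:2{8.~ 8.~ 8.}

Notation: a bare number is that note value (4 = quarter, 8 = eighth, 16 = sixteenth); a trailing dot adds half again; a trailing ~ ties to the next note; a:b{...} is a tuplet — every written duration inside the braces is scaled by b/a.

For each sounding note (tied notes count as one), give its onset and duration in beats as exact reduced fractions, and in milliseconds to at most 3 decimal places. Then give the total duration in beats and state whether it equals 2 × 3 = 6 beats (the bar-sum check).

1) 0.0ms=0b +645.161ms=1b
2) 645.161ms=1b +645.161ms=1b
3) 1290.323ms=2b +645.161ms=1b
4) 1935.484ms=3b +1935.484ms=3b
Σ=6b of 6 (93bpm 3/8) — PASS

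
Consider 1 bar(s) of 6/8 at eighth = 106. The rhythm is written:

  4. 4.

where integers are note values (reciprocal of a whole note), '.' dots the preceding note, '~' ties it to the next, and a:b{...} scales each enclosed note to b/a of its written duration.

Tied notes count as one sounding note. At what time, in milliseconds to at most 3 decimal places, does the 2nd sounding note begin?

note 2 onset = 3b = 1698.113ms

1. 0.0ms @ 0 + 1698.113ms (3)
2. 1698.113ms @ 3 + 1698.113ms (3)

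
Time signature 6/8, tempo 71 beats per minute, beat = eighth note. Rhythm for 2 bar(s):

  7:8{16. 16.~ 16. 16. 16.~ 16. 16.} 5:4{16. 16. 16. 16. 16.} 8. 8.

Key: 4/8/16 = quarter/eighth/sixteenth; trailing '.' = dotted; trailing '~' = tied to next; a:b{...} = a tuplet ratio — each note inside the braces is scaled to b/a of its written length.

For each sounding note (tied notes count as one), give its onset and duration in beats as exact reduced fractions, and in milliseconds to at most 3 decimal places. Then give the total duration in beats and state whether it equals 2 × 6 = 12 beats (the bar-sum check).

1) 0.0ms=0b +724.346ms=6/7b
2) 724.346ms=6/7b +1448.692ms=12/7b
3) 2173.038ms=18/7b +724.346ms=6/7b
4) 2897.384ms=24/7b +1448.692ms=12/7b
5) 4346.076ms=36/7b +724.346ms=6/7b
6) 5070.423ms=6b +507.042ms=3/5b
7) 5577.465ms=33/5b +507.042ms=3/5b
8) 6084.507ms=36/5b +507.042ms=3/5b
9) 6591.549ms=39/5b +507.042ms=3/5b
10) 7098.592ms=42/5b +507.042ms=3/5b
11) 7605.634ms=9b +1267.606ms=3/2b
12) 8873.239ms=21/2b +1267.606ms=3/2b
Σ=12b of 12 (71bpm 6/8) — PASS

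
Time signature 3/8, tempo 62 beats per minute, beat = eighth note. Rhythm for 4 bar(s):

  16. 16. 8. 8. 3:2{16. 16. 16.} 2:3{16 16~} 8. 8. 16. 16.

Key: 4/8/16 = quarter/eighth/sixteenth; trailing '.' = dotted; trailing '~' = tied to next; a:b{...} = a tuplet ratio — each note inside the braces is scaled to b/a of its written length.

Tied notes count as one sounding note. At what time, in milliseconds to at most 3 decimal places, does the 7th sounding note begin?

1. 0.0ms @ 0 + 725.806ms (3/4)
2. 725.806ms @ 3/4 + 725.806ms (3/4)
3. 1451.613ms @ 3/2 + 1451.613ms (3/2)
4. 2903.226ms @ 3 + 1451.613ms (3/2)
5. 4354.839ms @ 9/2 + 483.871ms (1/2)
6. 4838.71ms @ 5 + 483.871ms (1/2)
7. 5322.581ms @ 11/2 + 483.871ms (1/2)
8. 5806.452ms @ 6 + 725.806ms (3/4)
9. 6532.258ms @ 27/4 + 2177.419ms (9/4)
10. 8709.677ms @ 9 + 1451.613ms (3/2)
11. 10161.29ms @ 21/2 + 725.806ms (3/4)
12. 10887.097ms @ 45/4 + 725.806ms (3/4)

note 7 onset = 11/2b = 5322.581ms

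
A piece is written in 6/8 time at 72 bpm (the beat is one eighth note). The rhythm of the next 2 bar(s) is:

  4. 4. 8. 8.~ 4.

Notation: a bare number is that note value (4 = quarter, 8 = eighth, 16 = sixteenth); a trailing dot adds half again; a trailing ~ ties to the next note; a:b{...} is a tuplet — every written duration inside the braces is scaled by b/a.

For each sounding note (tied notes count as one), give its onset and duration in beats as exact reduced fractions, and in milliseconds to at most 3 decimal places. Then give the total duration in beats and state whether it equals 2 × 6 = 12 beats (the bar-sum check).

1) 0.0ms=0b +2500.0ms=3b
2) 2500.0ms=3b +2500.0ms=3b
3) 5000.0ms=6b +1250.0ms=3/2b
4) 6250.0ms=15/2b +3750.0ms=9/2b
Σ=12b of 12 (72bpm 6/8) — PASS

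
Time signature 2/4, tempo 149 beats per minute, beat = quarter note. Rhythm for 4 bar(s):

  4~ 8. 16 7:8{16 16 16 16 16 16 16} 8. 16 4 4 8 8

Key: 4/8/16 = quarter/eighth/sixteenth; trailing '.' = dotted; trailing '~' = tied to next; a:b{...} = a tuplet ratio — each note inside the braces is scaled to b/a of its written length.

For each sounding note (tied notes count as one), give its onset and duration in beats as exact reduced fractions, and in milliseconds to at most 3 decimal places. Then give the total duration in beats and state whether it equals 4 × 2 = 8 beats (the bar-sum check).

1) 0.0ms=0b +704.698ms=7/4b
2) 704.698ms=7/4b +100.671ms=1/4b
3) 805.369ms=2b +115.053ms=2/7b
4) 920.422ms=16/7b +115.053ms=2/7b
5) 1035.475ms=18/7b +115.053ms=2/7b
6) 1150.527ms=20/7b +115.053ms=2/7b
7) 1265.58ms=22/7b +115.053ms=2/7b
8) 1380.633ms=24/7b +115.053ms=2/7b
9) 1495.686ms=26/7b +115.053ms=2/7b
10) 1610.738ms=4b +302.013ms=3/4b
11) 1912.752ms=19/4b +100.671ms=1/4b
12) 2013.423ms=5b +402.685ms=1b
13) 2416.107ms=6b +402.685ms=1b
14) 2818.792ms=7b +201.342ms=1/2b
15) 3020.134ms=15/2b +201.342ms=1/2b
Σ=8b of 8 (149bpm 2/4) — PASS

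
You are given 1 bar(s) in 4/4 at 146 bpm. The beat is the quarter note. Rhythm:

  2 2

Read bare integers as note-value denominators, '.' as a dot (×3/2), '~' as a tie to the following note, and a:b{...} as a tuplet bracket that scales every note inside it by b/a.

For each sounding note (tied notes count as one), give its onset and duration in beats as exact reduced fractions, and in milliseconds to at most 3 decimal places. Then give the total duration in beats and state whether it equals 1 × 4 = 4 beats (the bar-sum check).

1) 0.0ms=0b +821.918ms=2b
2) 821.918ms=2b +821.918ms=2b
Σ=4b of 4 (146bpm 4/4) — PASS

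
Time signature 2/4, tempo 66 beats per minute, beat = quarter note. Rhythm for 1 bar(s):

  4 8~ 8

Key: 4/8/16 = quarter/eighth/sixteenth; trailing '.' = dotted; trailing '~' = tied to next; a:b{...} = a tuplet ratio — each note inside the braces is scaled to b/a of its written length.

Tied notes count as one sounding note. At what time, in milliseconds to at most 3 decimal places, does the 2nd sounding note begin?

1. 0.0ms @ 0 + 909.091ms (1)
2. 909.091ms @ 1 + 909.091ms (1)

note 2 onset = 1b = 909.091ms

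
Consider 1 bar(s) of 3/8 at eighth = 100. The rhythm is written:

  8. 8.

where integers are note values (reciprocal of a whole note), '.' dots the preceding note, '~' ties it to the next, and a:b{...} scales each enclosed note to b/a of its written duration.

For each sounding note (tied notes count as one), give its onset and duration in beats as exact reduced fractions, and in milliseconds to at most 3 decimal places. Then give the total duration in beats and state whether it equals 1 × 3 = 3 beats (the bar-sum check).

1) 0.0ms=0b +900.0ms=3/2b
2) 900.0ms=3/2b +900.0ms=3/2b
Σ=3b of 3 (100bpm 3/8) — PASS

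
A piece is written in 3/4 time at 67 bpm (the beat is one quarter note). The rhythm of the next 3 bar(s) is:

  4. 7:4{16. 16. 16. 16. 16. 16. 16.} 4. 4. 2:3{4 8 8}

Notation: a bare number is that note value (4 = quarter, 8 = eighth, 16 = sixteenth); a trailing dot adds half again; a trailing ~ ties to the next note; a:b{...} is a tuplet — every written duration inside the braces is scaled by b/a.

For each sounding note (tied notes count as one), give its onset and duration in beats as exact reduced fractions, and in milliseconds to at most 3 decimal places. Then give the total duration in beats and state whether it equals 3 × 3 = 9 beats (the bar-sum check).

1) 0.0ms=0b +1343.284ms=3/2b
2) 1343.284ms=3/2b +191.898ms=3/14b
3) 1535.181ms=12/7b +191.898ms=3/14b
4) 1727.079ms=27/14b +191.898ms=3/14b
5) 1918.977ms=15/7b +191.898ms=3/14b
6) 2110.874ms=33/14b +191.898ms=3/14b
7) 2302.772ms=18/7b +191.898ms=3/14b
8) 2494.67ms=39/14b +191.898ms=3/14b
9) 2686.567ms=3b +1343.284ms=3/2b
10) 4029.851ms=9/2b +1343.284ms=3/2b
11) 5373.134ms=6b +1343.284ms=3/2b
12) 6716.418ms=15/2b +671.642ms=3/4b
13) 7388.06ms=33/4b +671.642ms=3/4b
Σ=9b of 9 (67bpm 3/4) — PASS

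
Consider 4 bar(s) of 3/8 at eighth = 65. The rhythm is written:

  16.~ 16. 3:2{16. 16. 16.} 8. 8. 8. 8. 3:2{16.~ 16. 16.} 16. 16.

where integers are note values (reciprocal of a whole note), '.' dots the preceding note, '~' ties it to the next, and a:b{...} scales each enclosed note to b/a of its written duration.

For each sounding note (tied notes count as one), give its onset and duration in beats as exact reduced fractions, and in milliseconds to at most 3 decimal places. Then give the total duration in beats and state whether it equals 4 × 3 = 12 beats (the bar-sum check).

1) 0.0ms=0b +1384.615ms=3/2b
2) 1384.615ms=3/2b +461.538ms=1/2b
3) 1846.154ms=2b +461.538ms=1/2b
4) 2307.692ms=5/2b +461.538ms=1/2b
5) 2769.231ms=3b +1384.615ms=3/2b
6) 4153.846ms=9/2b +1384.615ms=3/2b
7) 5538.462ms=6b +1384.615ms=3/2b
8) 6923.077ms=15/2b +1384.615ms=3/2b
9) 8307.692ms=9b +923.077ms=1b
10) 9230.769ms=10b +461.538ms=1/2b
11) 9692.308ms=21/2b +692.308ms=3/4b
12) 10384.615ms=45/4b +692.308ms=3/4b
Σ=12b of 12 (65bpm 3/8) — PASS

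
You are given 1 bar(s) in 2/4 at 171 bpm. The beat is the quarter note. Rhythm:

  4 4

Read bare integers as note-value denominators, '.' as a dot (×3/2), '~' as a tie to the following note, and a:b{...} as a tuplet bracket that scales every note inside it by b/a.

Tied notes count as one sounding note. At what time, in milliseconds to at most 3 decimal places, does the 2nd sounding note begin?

1. 0.0ms @ 0 + 350.877ms (1)
2. 350.877ms @ 1 + 350.877ms (1)

note 2 onset = 1b = 350.877ms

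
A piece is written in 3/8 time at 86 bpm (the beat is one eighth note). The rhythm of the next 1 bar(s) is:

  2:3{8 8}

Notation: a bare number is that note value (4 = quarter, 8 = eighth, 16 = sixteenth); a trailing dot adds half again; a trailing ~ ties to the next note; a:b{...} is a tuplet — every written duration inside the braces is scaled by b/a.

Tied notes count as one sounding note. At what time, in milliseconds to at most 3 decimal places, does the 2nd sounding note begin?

note 2 onset = 3/2b = 1046.512ms

1. 0.0ms @ 0 + 1046.512ms (3/2)
2. 1046.512ms @ 3/2 + 1046.512ms (3/2)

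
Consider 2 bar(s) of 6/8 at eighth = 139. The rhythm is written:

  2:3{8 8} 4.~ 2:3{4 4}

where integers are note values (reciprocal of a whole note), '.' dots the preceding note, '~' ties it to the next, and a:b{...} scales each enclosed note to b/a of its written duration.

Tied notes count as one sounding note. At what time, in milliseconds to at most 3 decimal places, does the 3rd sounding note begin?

note 3 onset = 3b = 1294.964ms

1. 0.0ms @ 0 + 647.482ms (3/2)
2. 647.482ms @ 3/2 + 647.482ms (3/2)
3. 1294.964ms @ 3 + 2589.928ms (6)
4. 3884.892ms @ 9 + 1294.964ms (3)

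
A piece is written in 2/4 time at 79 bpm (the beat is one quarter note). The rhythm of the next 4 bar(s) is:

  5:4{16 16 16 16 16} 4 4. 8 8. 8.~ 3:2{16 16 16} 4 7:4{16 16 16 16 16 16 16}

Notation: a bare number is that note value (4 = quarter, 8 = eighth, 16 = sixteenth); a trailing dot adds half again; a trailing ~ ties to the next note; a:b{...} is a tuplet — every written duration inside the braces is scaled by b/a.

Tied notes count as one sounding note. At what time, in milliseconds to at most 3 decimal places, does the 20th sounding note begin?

1. 0.0ms @ 0 + 151.899ms (1/5)
2. 151.899ms @ 1/5 + 151.899ms (1/5)
3. 303.797ms @ 2/5 + 151.899ms (1/5)
4. 455.696ms @ 3/5 + 151.899ms (1/5)
5. 607.595ms @ 4/5 + 151.899ms (1/5)
6. 759.494ms @ 1 + 759.494ms (1)
7. 1518.987ms @ 2 + 1139.241ms (3/2)
8. 2658.228ms @ 7/2 + 379.747ms (1/2)
9. 3037.975ms @ 4 + 569.62ms (3/4)
10. 3607.595ms @ 19/4 + 696.203ms (11/12)
11. 4303.797ms @ 17/3 + 126.582ms (1/6)
12. 4430.38ms @ 35/6 + 126.582ms (1/6)
13. 4556.962ms @ 6 + 759.494ms (1)
14. 5316.456ms @ 7 + 108.499ms (1/7)
15. 5424.955ms @ 50/7 + 108.499ms (1/7)
16. 5533.454ms @ 51/7 + 108.499ms (1/7)
17. 5641.953ms @ 52/7 + 108.499ms (1/7)
18. 5750.452ms @ 53/7 + 108.499ms (1/7)
19. 5858.951ms @ 54/7 + 108.499ms (1/7)
20. 5967.45ms @ 55/7 + 108.499ms (1/7)

note 20 onset = 55/7b = 5967.45ms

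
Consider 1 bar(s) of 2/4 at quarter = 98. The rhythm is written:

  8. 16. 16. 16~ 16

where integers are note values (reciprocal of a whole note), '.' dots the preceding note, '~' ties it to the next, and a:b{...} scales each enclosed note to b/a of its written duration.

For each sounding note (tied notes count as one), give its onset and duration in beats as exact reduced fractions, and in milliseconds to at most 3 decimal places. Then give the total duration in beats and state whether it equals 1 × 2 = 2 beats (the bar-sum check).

1) 0.0ms=0b +459.184ms=3/4b
2) 459.184ms=3/4b +229.592ms=3/8b
3) 688.776ms=9/8b +229.592ms=3/8b
4) 918.367ms=3/2b +306.122ms=1/2b
Σ=2b of 2 (98bpm 2/4) — PASS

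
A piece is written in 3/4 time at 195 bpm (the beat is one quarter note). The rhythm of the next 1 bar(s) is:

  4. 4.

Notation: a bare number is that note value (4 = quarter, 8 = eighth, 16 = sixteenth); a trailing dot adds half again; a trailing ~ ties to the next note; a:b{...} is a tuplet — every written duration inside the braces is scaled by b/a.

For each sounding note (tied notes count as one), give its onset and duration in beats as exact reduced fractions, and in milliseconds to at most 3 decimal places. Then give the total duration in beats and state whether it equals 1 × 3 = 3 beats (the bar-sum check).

1) 0.0ms=0b +461.538ms=3/2b
2) 461.538ms=3/2b +461.538ms=3/2b
Σ=3b of 3 (195bpm 3/4) — PASS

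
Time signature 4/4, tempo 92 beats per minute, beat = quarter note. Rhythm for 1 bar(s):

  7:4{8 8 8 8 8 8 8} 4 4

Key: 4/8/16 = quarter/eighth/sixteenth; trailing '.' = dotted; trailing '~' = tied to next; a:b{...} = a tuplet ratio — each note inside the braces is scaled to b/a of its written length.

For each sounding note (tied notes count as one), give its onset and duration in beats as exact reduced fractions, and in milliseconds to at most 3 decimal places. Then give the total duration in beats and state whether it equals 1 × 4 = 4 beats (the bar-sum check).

1) 0.0ms=0b +186.335ms=2/7b
2) 186.335ms=2/7b +186.335ms=2/7b
3) 372.671ms=4/7b +186.335ms=2/7b
4) 559.006ms=6/7b +186.335ms=2/7b
5) 745.342ms=8/7b +186.335ms=2/7b
6) 931.677ms=10/7b +186.335ms=2/7b
7) 1118.012ms=12/7b +186.335ms=2/7b
8) 1304.348ms=2b +652.174ms=1b
9) 1956.522ms=3b +652.174ms=1b
Σ=4b of 4 (92bpm 4/4) — PASS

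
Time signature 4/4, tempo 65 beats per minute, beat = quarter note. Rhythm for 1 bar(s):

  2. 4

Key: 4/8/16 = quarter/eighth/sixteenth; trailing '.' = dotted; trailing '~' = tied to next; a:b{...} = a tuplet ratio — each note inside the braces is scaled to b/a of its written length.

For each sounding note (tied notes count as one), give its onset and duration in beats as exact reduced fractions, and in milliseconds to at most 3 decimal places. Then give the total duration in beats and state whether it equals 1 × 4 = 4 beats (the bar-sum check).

1) 0.0ms=0b +2769.231ms=3b
2) 2769.231ms=3b +923.077ms=1b
Σ=4b of 4 (65bpm 4/4) — PASS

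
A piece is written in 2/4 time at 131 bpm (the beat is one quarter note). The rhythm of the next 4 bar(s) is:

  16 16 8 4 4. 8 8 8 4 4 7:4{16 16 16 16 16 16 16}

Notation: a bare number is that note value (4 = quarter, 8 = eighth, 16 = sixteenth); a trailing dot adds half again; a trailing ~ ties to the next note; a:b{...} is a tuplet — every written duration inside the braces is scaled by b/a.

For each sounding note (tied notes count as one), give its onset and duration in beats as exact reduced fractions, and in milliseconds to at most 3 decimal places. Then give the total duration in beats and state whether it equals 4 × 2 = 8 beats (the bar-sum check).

1) 0.0ms=0b +114.504ms=1/4b
2) 114.504ms=1/4b +114.504ms=1/4b
3) 229.008ms=1/2b +229.008ms=1/2b
4) 458.015ms=1b +458.015ms=1b
5) 916.031ms=2b +687.023ms=3/2b
6) 1603.053ms=7/2b +229.008ms=1/2b
7) 1832.061ms=4b +229.008ms=1/2b
8) 2061.069ms=9/2b +229.008ms=1/2b
9) 2290.076ms=5b +458.015ms=1b
10) 2748.092ms=6b +458.015ms=1b
11) 3206.107ms=7b +65.431ms=1/7b
12) 3271.538ms=50/7b +65.431ms=1/7b
13) 3336.968ms=51/7b +65.431ms=1/7b
14) 3402.399ms=52/7b +65.431ms=1/7b
15) 3467.83ms=53/7b +65.431ms=1/7b
16) 3533.261ms=54/7b +65.431ms=1/7b
17) 3598.691ms=55/7b +65.431ms=1/7b
Σ=8b of 8 (131bpm 2/4) — PASS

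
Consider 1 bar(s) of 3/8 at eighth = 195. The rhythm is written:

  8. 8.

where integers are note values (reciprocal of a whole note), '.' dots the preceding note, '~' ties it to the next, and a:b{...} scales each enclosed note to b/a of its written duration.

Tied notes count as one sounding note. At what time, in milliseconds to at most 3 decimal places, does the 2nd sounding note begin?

1. 0.0ms @ 0 + 461.538ms (3/2)
2. 461.538ms @ 3/2 + 461.538ms (3/2)

note 2 onset = 3/2b = 461.538ms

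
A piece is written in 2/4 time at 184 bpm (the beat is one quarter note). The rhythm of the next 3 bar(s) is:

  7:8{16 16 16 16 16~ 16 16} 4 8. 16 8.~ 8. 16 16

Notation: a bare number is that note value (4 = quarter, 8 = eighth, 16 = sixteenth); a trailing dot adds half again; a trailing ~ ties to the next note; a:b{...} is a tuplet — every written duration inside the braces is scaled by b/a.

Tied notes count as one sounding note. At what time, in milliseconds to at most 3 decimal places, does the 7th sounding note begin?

1. 0.0ms @ 0 + 93.168ms (2/7)
2. 93.168ms @ 2/7 + 93.168ms (2/7)
3. 186.335ms @ 4/7 + 93.168ms (2/7)
4. 279.503ms @ 6/7 + 93.168ms (2/7)
5. 372.671ms @ 8/7 + 186.335ms (4/7)
6. 559.006ms @ 12/7 + 93.168ms (2/7)
7. 652.174ms @ 2 + 326.087ms (1)
8. 978.261ms @ 3 + 244.565ms (3/4)
9. 1222.826ms @ 15/4 + 81.522ms (1/4)
10. 1304.348ms @ 4 + 489.13ms (3/2)
11. 1793.478ms @ 11/2 + 81.522ms (1/4)
12. 1875.0ms @ 23/4 + 81.522ms (1/4)

note 7 onset = 2b = 652.174ms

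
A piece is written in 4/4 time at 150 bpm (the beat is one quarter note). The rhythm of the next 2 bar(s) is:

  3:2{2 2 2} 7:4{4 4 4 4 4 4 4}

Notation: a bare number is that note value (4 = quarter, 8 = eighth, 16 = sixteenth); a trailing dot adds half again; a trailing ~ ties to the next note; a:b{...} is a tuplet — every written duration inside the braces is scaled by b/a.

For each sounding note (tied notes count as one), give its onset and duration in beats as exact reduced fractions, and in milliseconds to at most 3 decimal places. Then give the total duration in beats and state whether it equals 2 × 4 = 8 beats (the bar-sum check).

1) 0.0ms=0b +533.333ms=4/3b
2) 533.333ms=4/3b +533.333ms=4/3b
3) 1066.667ms=8/3b +533.333ms=4/3b
4) 1600.0ms=4b +228.571ms=4/7b
5) 1828.571ms=32/7b +228.571ms=4/7b
6) 2057.143ms=36/7b +228.571ms=4/7b
7) 2285.714ms=40/7b +228.571ms=4/7b
8) 2514.286ms=44/7b +228.571ms=4/7b
9) 2742.857ms=48/7b +228.571ms=4/7b
10) 2971.429ms=52/7b +228.571ms=4/7b
Σ=8b of 8 (150bpm 4/4) — PASS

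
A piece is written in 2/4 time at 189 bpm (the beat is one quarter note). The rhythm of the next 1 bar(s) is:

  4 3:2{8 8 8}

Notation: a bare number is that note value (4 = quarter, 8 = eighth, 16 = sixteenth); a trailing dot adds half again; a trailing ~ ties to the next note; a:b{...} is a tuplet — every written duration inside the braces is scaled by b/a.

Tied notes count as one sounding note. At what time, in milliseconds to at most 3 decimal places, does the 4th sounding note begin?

note 4 onset = 5/3b = 529.101ms

1. 0.0ms @ 0 + 317.46ms (1)
2. 317.46ms @ 1 + 105.82ms (1/3)
3. 423.28ms @ 4/3 + 105.82ms (1/3)
4. 529.101ms @ 5/3 + 105.82ms (1/3)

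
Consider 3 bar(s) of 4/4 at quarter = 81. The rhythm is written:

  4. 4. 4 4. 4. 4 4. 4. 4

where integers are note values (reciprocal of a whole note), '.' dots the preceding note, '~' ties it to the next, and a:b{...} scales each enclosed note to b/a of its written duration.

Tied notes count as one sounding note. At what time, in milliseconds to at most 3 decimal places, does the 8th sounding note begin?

1. 0.0ms @ 0 + 1111.111ms (3/2)
2. 1111.111ms @ 3/2 + 1111.111ms (3/2)
3. 2222.222ms @ 3 + 740.741ms (1)
4. 2962.963ms @ 4 + 1111.111ms (3/2)
5. 4074.074ms @ 11/2 + 1111.111ms (3/2)
6. 5185.185ms @ 7 + 740.741ms (1)
7. 5925.926ms @ 8 + 1111.111ms (3/2)
8. 7037.037ms @ 19/2 + 1111.111ms (3/2)
9. 8148.148ms @ 11 + 740.741ms (1)

note 8 onset = 19/2b = 7037.037ms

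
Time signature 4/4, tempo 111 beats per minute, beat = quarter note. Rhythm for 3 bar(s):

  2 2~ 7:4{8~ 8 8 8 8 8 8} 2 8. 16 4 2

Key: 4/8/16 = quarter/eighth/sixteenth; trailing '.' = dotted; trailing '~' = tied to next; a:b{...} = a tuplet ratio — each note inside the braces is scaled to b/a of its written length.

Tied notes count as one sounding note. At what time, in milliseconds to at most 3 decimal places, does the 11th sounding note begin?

note 11 onset = 9b = 4864.865ms

1. 0.0ms @ 0 + 1081.081ms (2)
2. 1081.081ms @ 2 + 1389.961ms (18/7)
3. 2471.042ms @ 32/7 + 154.44ms (2/7)
4. 2625.483ms @ 34/7 + 154.44ms (2/7)
5. 2779.923ms @ 36/7 + 154.44ms (2/7)
6. 2934.363ms @ 38/7 + 154.44ms (2/7)
7. 3088.803ms @ 40/7 + 154.44ms (2/7)
8. 3243.243ms @ 6 + 1081.081ms (2)
9. 4324.324ms @ 8 + 405.405ms (3/4)
10. 4729.73ms @ 35/4 + 135.135ms (1/4)
11. 4864.865ms @ 9 + 540.541ms (1)
12. 5405.405ms @ 10 + 1081.081ms (2)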